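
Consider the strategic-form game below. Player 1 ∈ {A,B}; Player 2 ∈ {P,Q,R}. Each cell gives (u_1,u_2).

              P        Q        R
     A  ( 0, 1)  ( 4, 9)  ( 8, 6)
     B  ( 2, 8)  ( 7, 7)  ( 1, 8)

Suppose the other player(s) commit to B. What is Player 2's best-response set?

P2 best: {P,R}

u_2(P vs B) = 8
u_2(Q vs B) = 7
u_2(R vs B) = 8
max payoff 8 at {P,R}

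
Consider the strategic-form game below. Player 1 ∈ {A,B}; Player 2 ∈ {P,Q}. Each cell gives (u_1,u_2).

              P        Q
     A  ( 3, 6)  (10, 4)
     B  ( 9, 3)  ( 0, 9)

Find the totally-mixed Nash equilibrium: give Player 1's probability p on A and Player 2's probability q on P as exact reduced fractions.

P1 indiff ⇒ q·3+(1-q)·10 = q·9+(1-q)·0 ⇒ q(-6) = (1-q)(-10) ⇒ q = 5/8
P2 indiff ⇒ p·6+(1-p)·3 = p·4+(1-p)·9 ⇒ p(2) = (1-p)(6) ⇒ p = 3/4

P1 mixes 3/4 on A; P2 mixes 5/8 on P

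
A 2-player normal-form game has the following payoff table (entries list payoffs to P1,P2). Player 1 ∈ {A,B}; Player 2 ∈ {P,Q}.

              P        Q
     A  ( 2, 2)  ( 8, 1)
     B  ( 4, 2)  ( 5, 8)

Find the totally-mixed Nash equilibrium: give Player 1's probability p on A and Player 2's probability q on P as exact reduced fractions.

(p,q) = (6/7, 3/5)

P1 indiff ⇒ q·2+(1-q)·8 = q·4+(1-q)·5 ⇒ q(-2) = (1-q)(-3) ⇒ q = 3/5
P2 indiff ⇒ p·2+(1-p)·2 = p·1+(1-p)·8 ⇒ p(1) = (1-p)(6) ⇒ p = 6/7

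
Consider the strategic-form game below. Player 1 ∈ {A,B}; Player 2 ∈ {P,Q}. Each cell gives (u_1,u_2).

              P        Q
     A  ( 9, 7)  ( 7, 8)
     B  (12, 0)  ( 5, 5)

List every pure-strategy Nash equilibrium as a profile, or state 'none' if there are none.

NE set: (A,Q)

(A,P): not NE [P1→B gives 12>9; P2→Q gives 8>7]
(A,Q): NE
(B,P): not NE [P2→Q gives 5>0]
(B,Q): not NE [P1→A gives 7>5]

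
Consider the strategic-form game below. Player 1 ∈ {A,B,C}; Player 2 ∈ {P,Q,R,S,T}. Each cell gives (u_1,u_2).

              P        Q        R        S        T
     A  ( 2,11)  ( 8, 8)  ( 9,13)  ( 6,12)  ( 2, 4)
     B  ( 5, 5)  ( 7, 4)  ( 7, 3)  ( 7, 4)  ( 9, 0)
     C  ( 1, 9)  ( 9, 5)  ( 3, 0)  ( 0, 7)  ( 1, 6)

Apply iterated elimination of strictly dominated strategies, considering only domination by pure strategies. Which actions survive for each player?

IESDS → P1:{A,B} P2:{P,R,S}

P2 drop Q (P beats it: A:11>8 B:5>4 C:9>5)
P1 drop C (A beats it: P:2>1 R:9>3 S:6>0 T:2>1)
P2 drop T (P beats it: A:11>4 B:5>0)
P1→{A,B} P2→{P,R,S}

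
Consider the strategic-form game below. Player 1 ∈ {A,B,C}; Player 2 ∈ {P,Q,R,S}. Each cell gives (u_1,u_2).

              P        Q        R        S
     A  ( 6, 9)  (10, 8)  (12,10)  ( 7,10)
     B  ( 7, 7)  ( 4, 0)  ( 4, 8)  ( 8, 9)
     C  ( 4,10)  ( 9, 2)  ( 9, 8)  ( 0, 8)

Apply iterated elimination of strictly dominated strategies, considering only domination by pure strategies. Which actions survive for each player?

P1 drop C (A beats it: P:6>4 Q:10>9 R:12>9 S:7>0)
P2 drop P (R beats it: A:10>9 B:8>7)
P2 drop Q (R beats it: A:10>8 B:8>0)
P1→{A,B} P2→{R,S}

IESDS → P1:{A,B} P2:{R,S}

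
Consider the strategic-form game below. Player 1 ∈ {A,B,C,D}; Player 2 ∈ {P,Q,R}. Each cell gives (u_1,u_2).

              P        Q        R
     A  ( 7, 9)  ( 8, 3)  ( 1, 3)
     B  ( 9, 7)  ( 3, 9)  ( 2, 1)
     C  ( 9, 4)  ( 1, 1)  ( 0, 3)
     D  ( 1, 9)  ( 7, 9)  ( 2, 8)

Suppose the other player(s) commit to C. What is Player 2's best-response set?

argmax u_2 = {P}

u_2(P vs C) = 4
u_2(Q vs C) = 1
u_2(R vs C) = 3
max payoff 4 at {P}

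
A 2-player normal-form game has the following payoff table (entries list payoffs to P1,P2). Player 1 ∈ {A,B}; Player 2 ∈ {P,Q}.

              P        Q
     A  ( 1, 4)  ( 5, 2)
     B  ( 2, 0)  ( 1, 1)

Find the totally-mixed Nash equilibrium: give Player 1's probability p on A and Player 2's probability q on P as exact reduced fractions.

P1 indiff ⇒ q·1+(1-q)·5 = q·2+(1-q)·1 ⇒ q(-1) = (1-q)(-4) ⇒ q = 4/5
P2 indiff ⇒ p·4+(1-p)·0 = p·2+(1-p)·1 ⇒ p(2) = (1-p)(1) ⇒ p = 1/3

(p,q) = (1/3, 4/5)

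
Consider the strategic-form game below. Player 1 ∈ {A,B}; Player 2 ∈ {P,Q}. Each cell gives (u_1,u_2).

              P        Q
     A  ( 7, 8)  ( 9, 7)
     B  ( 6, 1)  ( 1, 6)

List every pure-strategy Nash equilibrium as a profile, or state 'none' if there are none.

NE set: (A,P)

(A,P): NE
(A,Q): not NE [P2→P gives 8>7]
(B,P): not NE [P1→A gives 7>6; P2→Q gives 6>1]
(B,Q): not NE [P1→A gives 9>1]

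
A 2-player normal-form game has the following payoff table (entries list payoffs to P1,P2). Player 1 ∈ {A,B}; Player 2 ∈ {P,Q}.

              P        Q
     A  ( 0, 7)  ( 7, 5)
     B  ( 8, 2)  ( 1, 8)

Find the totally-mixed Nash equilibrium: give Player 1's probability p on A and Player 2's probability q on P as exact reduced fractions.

(p,q) = (3/4, 3/7)

P1 indiff ⇒ q·0+(1-q)·7 = q·8+(1-q)·1 ⇒ q(-8) = (1-q)(-6) ⇒ q = 3/7
P2 indiff ⇒ p·7+(1-p)·2 = p·5+(1-p)·8 ⇒ p(2) = (1-p)(6) ⇒ p = 3/4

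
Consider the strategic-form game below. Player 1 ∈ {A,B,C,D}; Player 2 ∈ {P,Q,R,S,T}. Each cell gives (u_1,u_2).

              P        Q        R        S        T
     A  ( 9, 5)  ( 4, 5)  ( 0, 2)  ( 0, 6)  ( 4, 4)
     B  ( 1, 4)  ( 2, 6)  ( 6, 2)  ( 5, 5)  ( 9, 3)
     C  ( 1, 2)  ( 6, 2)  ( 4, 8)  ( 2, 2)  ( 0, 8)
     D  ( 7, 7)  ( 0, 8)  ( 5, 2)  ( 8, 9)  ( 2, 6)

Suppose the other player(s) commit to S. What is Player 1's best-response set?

u_1(A vs S) = 0
u_1(B vs S) = 5
u_1(C vs S) = 2
u_1(D vs S) = 8
max payoff 8 at {D}

P1 best: {D}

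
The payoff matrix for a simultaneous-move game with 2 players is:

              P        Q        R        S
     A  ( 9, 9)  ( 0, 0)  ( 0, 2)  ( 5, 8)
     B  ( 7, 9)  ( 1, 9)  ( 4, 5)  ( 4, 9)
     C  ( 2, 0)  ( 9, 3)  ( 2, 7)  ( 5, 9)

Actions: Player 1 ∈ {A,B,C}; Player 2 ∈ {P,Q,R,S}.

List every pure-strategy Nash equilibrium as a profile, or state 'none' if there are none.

(A,P): NE
(A,Q): not NE [P1→C gives 9>0; P2→P gives 9>0]
(A,R): not NE [P1→B gives 4>0; P2→P gives 9>2]
(A,S): not NE [P2→P gives 9>8]
(B,P): not NE [P1→A gives 9>7]
(B,Q): not NE [P1→C gives 9>1]
(B,R): not NE [P2→S gives 9>5]
(B,S): not NE [P1→C gives 5>4]
(C,P): not NE [P1→A gives 9>2; P2→S gives 9>0]
(C,Q): not NE [P2→S gives 9>3]
(C,R): not NE [P1→B gives 4>2; P2→S gives 9>7]
(C,S): NE

NE set: (A,P), (C,S)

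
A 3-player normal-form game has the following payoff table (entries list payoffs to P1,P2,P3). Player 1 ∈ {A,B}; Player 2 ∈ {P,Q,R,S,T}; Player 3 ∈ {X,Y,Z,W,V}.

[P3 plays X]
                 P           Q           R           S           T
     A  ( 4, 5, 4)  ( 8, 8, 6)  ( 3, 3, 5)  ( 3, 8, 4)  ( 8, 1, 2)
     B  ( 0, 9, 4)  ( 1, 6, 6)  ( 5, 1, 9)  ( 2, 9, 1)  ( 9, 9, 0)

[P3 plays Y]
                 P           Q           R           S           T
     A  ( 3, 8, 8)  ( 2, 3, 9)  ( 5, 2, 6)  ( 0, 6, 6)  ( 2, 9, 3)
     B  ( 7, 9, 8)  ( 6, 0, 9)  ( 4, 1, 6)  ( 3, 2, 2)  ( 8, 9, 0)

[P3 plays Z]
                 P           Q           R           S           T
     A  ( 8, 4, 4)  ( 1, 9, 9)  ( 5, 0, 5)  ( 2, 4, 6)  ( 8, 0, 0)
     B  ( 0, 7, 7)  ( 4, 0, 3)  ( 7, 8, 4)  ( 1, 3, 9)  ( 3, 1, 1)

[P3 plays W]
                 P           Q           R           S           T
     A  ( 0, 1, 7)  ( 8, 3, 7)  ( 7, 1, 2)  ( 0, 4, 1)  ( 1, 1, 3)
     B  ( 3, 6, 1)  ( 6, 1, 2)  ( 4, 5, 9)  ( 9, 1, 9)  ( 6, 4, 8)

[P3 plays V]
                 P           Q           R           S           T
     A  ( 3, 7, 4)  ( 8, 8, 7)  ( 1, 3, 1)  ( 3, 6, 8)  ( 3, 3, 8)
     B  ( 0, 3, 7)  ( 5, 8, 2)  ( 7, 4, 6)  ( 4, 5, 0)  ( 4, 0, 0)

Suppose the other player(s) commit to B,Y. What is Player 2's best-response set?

argmax u_2 = {P,T}

u_2(P vs B,Y) = 9
u_2(Q vs B,Y) = 0
u_2(R vs B,Y) = 1
u_2(S vs B,Y) = 2
u_2(T vs B,Y) = 9
max payoff 9 at {P,T}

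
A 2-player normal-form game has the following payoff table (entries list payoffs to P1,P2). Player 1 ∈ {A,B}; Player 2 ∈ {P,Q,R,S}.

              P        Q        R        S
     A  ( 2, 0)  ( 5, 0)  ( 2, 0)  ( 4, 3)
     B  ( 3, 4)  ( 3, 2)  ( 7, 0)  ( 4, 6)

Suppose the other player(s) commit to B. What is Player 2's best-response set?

BR_2 = {S}

u_2(P vs B) = 4
u_2(Q vs B) = 2
u_2(R vs B) = 0
u_2(S vs B) = 6
max payoff 6 at {S}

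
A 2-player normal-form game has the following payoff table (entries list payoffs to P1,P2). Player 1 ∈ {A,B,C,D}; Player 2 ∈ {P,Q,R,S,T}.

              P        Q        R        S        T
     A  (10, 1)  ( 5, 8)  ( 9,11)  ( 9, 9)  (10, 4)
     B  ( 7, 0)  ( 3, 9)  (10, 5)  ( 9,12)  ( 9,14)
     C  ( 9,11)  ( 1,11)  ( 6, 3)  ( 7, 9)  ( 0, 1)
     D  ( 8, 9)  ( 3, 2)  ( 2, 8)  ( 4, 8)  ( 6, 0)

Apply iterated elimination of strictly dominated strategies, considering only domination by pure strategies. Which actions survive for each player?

Remaining: P1:{A,B} P2:{R,S,T}

P1 drop C (A beats it: P:10>9 Q:5>1 R:9>6 S:9>7 T:10>0)
P1 drop D (A beats it: P:10>8 Q:5>3 R:9>2 S:9>4 T:10>6)
P2 drop P (Q beats it: A:8>1 B:9>0)
P2 drop Q (S beats it: A:9>8 B:12>9)
P1→{A,B} P2→{R,S,T}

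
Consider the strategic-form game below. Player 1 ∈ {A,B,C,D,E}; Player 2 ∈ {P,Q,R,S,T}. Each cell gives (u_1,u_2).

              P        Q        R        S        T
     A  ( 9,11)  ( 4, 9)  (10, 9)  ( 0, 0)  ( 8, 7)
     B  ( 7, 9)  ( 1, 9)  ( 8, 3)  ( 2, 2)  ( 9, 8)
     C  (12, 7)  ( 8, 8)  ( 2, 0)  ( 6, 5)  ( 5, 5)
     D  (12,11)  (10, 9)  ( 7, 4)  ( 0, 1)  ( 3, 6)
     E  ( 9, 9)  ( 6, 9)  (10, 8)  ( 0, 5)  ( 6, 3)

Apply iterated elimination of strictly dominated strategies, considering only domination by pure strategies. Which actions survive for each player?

IESDS → P1:{C,D} P2:{P,Q}

P2 drop R (P beats it: A:11>9 B:9>3 C:7>0 D:11>4 E:9>8)
P2 drop S (P beats it: A:11>0 B:9>2 C:7>5 D:11>1 E:9>5)
P2 drop T (P beats it: A:11>7 B:9>8 C:7>5 D:11>6 E:9>3)
P1 drop A (C beats it: P:12>9 Q:8>4)
P1 drop B (C beats it: P:12>7 Q:8>1)
P1 drop E (C beats it: P:12>9 Q:8>6)
P1→{C,D} P2→{P,Q}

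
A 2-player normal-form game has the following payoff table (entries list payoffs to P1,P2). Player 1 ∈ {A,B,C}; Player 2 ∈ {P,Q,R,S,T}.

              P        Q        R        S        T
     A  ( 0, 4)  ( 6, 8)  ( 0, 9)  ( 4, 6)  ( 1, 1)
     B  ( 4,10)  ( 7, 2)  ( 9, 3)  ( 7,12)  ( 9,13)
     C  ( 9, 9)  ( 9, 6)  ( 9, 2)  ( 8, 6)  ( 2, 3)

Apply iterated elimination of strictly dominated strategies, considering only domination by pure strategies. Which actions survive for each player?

IESDS → P1:{B,C} P2:{P,S,T}

P1 drop A (B beats it: P:4>0 Q:7>6 R:9>0 S:7>4 T:9>1)
P2 drop Q (P beats it: B:10>2 C:9>6)
P2 drop R (P beats it: B:10>3 C:9>2)
P1→{B,C} P2→{P,S,T}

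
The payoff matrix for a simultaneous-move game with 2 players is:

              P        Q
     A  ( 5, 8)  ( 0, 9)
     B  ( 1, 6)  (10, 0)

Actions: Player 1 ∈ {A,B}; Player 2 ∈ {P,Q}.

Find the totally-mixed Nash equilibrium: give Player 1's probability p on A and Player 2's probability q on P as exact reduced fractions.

P1 indiff ⇒ q·5+(1-q)·0 = q·1+(1-q)·10 ⇒ q(4) = (1-q)(10) ⇒ q = 5/7
P2 indiff ⇒ p·8+(1-p)·6 = p·9+(1-p)·0 ⇒ p(-1) = (1-p)(-6) ⇒ p = 6/7

(p,q) = (6/7, 5/7)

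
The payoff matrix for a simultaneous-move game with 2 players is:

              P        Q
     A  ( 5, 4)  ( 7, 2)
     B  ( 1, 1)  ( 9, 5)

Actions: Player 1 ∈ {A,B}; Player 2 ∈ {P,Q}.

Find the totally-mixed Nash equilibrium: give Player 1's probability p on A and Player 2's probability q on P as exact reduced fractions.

P1 indiff ⇒ q·5+(1-q)·7 = q·1+(1-q)·9 ⇒ q(4) = (1-q)(2) ⇒ q = 1/3
P2 indiff ⇒ p·4+(1-p)·1 = p·2+(1-p)·5 ⇒ p(2) = (1-p)(4) ⇒ p = 2/3

P1 mixes 2/3 on A; P2 mixes 1/3 on P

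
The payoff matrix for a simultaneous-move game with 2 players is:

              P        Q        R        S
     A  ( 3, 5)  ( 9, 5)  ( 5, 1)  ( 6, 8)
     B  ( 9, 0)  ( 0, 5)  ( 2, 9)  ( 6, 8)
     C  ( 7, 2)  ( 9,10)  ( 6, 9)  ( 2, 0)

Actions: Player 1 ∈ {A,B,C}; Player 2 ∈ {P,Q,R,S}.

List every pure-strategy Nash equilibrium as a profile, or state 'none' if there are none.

NE set: (A,S), (C,Q)

(A,P): not NE [P1→B gives 9>3; P2→S gives 8>5]
(A,Q): not NE [P2→S gives 8>5]
(A,R): not NE [P1→C gives 6>5; P2→S gives 8>1]
(A,S): NE
(B,P): not NE [P2→R gives 9>0]
(B,Q): not NE [P1→C gives 9>0; P2→R gives 9>5]
(B,R): not NE [P1→C gives 6>2]
(B,S): not NE [P2→R gives 9>8]
(C,P): not NE [P1→B gives 9>7; P2→Q gives 10>2]
(C,Q): NE
(C,R): not NE [P2→Q gives 10>9]
(C,S): not NE [P1→B gives 6>2; P2→Q gives 10>0]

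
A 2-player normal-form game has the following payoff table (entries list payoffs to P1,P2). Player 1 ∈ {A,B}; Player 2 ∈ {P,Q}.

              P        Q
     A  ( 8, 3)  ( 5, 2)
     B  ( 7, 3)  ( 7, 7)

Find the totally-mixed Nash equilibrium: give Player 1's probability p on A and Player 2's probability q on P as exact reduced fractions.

P1 mixes 4/5 on A; P2 mixes 2/3 on P

P1 indiff ⇒ q·8+(1-q)·5 = q·7+(1-q)·7 ⇒ q(1) = (1-q)(2) ⇒ q = 2/3
P2 indiff ⇒ p·3+(1-p)·3 = p·2+(1-p)·7 ⇒ p(1) = (1-p)(4) ⇒ p = 4/5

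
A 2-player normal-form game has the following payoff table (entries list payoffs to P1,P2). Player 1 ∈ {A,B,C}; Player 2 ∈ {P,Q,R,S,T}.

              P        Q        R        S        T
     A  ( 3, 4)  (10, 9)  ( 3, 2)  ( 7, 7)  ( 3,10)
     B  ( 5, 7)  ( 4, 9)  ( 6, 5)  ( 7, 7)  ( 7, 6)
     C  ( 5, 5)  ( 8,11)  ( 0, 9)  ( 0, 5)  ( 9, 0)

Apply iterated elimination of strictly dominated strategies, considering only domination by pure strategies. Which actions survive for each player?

P2 drop P (Q beats it: A:9>4 B:9>7 C:11>5)
P2 drop R (Q beats it: A:9>2 B:9>5 C:11>9)
P2 drop S (Q beats it: A:9>7 B:9>7 C:11>5)
P1 drop B (C beats it: Q:8>4 T:9>7)
P1→{A,C} P2→{Q,T}

Survivors P1:{A,C} P2:{Q,T}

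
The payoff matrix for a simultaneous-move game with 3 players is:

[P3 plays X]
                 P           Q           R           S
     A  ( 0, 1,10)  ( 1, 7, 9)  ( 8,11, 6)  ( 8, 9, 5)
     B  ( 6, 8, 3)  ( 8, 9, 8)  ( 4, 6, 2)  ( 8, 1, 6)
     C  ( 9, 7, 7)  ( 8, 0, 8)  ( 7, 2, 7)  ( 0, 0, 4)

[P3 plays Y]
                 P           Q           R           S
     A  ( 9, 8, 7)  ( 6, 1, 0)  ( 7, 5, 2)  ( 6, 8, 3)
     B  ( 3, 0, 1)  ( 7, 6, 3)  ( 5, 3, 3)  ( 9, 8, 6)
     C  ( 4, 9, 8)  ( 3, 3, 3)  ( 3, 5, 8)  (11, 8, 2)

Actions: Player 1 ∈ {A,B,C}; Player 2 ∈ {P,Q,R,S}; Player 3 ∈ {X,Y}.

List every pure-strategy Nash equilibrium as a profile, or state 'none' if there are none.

(A,P,X): not NE [P1→C gives 9>0; P2→R gives 11>1]
(A,P,Y): not NE [P3→X gives 10>7]
(A,Q,X): not NE [P1→C gives 8>1; P2→R gives 11>7]
(A,Q,Y): not NE [P1→B gives 7>6; P2→S gives 8>1; P3→X gives 9>0]
(A,R,X): NE
(A,R,Y): not NE [P2→S gives 8>5; P3→X gives 6>2]
(A,S,X): not NE [P2→R gives 11>9]
(A,S,Y): not NE [P1→C gives 11>6; P3→X gives 5>3]
(B,P,X): not NE [P1→C gives 9>6; P2→Q gives 9>8]
(B,P,Y): not NE [P1→A gives 9>3; P2→S gives 8>0; P3→X gives 3>1]
(B,Q,X): NE
(B,Q,Y): not NE [P2→S gives 8>6; P3→X gives 8>3]
(B,R,X): not NE [P1→A gives 8>4; P2→Q gives 9>6; P3→Y gives 3>2]
(B,R,Y): not NE [P1→A gives 7>5; P2→S gives 8>3]
(B,S,X): not NE [P2→Q gives 9>1]
(B,S,Y): not NE [P1→C gives 11>9]
(C,P,X): not NE [P3→Y gives 8>7]
(C,P,Y): not NE [P1→A gives 9>4]
(C,Q,X): not NE [P2→P gives 7>0]
(C,Q,Y): not NE [P1→B gives 7>3; P2→P gives 9>3; P3→X gives 8>3]
(C,R,X): not NE [P1→A gives 8>7; P2→P gives 7>2; P3→Y gives 8>7]
(C,R,Y): not NE [P1→A gives 7>3; P2→P gives 9>5]
(C,S,X): not NE [P1→B gives 8>0; P2→P gives 7>0]
(C,S,Y): not NE [P2→P gives 9>8; P3→X gives 4>2]

Nash profiles: (A,R,X), (B,Q,X)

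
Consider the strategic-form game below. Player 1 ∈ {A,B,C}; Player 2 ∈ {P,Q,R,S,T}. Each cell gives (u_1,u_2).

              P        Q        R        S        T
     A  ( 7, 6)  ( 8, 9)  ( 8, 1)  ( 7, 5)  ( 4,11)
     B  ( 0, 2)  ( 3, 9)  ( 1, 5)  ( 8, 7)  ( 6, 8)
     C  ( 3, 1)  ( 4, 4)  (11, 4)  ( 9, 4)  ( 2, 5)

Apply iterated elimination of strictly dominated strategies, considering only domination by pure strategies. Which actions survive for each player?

P2 drop P (Q beats it: A:9>6 B:9>2 C:4>1)
P2 drop R (T beats it: A:11>1 B:8>5 C:5>4)
P2 drop S (T beats it: A:11>5 B:8>7 C:5>4)
P1 drop C (A beats it: Q:8>4 T:4>2)
P1→{A,B} P2→{Q,T}

Remaining: P1:{A,B} P2:{Q,T}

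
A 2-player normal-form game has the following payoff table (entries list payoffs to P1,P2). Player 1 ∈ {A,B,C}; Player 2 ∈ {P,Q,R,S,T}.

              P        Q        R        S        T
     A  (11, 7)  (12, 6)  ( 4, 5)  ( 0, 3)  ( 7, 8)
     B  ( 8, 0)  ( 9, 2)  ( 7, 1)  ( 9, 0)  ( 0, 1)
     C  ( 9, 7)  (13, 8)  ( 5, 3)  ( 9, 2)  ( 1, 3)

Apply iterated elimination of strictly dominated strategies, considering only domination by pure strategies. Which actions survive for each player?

Remaining: P1:{A,C} P2:{P,Q,T}

P2 drop R (Q beats it: A:6>5 B:2>1 C:8>3)
P2 drop S (Q beats it: A:6>3 B:2>0 C:8>2)
P1 drop B (A beats it: P:11>8 Q:12>9 T:7>0)
P1→{A,C} P2→{P,Q,T}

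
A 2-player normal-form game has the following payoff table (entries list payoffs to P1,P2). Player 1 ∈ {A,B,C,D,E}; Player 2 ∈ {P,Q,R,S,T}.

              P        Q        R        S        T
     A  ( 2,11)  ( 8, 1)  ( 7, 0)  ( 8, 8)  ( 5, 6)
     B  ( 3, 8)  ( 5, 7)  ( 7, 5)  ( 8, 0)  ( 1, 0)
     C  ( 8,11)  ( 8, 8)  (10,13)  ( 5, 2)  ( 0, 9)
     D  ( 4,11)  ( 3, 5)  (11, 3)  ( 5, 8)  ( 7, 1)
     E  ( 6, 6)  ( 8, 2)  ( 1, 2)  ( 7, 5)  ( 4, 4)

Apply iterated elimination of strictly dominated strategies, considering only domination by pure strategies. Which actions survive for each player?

P2 drop Q (P beats it: A:11>1 B:8>7 C:11>8 D:11>5 E:6>2)
P2 drop S (P beats it: A:11>8 B:8>0 C:11>2 D:11>8 E:6>5)
P1 drop A (D beats it: P:4>2 R:11>7 T:7>5)
P1 drop B (D beats it: P:4>3 R:11>7 T:7>1)
P2 drop T (P beats it: C:11>9 D:11>1 E:6>4)
P1 drop E (C beats it: P:8>6 R:10>1)
P1→{C,D} P2→{P,R}

Survivors P1:{C,D} P2:{P,R}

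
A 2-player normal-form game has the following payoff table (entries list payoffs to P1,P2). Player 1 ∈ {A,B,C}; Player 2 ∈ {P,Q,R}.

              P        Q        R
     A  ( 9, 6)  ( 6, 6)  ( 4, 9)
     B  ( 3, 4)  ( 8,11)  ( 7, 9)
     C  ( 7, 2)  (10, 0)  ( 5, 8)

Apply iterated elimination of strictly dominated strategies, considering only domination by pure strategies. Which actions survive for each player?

Remaining: P1:{B,C} P2:{Q,R}

P2 drop P (R beats it: A:9>6 B:9>4 C:8>2)
P1 drop A (B beats it: Q:8>6 R:7>4)
P1→{B,C} P2→{Q,R}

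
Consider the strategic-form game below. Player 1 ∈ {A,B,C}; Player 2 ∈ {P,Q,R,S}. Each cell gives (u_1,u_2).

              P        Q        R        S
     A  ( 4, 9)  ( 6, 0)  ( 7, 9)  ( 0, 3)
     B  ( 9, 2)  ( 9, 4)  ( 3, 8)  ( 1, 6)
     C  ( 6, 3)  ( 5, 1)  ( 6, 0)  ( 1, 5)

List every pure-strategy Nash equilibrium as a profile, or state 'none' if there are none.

(A,P): not NE [P1→B gives 9>4]
(A,Q): not NE [P1→B gives 9>6; P2→R gives 9>0]
(A,R): NE
(A,S): not NE [P1→C gives 1>0; P2→R gives 9>3]
(B,P): not NE [P2→R gives 8>2]
(B,Q): not NE [P2→R gives 8>4]
(B,R): not NE [P1→A gives 7>3]
(B,S): not NE [P2→R gives 8>6]
(C,P): not NE [P1→B gives 9>6; P2→S gives 5>3]
(C,Q): not NE [P1→B gives 9>5; P2→S gives 5>1]
(C,R): not NE [P1→A gives 7>6; P2→S gives 5>0]
(C,S): NE

Nash profiles: (A,R), (C,S)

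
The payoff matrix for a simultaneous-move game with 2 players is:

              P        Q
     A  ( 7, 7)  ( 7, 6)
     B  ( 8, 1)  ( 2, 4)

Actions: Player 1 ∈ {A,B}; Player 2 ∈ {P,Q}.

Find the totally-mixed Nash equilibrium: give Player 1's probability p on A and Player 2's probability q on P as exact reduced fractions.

P1 mixes 3/4 on A; P2 mixes 5/6 on P

P1 indiff ⇒ q·7+(1-q)·7 = q·8+(1-q)·2 ⇒ q(-1) = (1-q)(-5) ⇒ q = 5/6
P2 indiff ⇒ p·7+(1-p)·1 = p·6+(1-p)·4 ⇒ p(1) = (1-p)(3) ⇒ p = 3/4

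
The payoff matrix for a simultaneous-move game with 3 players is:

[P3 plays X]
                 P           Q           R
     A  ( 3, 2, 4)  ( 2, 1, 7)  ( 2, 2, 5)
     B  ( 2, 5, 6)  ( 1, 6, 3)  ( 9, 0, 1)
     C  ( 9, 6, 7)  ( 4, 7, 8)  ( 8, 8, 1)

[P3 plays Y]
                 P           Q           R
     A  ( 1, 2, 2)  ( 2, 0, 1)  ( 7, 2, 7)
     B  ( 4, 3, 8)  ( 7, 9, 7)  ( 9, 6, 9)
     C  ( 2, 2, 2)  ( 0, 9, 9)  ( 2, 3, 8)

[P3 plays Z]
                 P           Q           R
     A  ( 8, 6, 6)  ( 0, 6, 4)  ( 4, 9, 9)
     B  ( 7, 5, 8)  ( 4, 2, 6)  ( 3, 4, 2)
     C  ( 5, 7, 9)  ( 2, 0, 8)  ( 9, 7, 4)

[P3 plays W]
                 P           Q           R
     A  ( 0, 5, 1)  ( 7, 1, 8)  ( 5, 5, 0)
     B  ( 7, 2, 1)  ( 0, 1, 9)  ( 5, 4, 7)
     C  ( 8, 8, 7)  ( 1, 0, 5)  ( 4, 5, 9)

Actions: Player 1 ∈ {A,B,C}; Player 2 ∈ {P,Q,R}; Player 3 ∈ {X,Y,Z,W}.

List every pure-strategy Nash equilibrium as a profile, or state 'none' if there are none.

(A,P,X): not NE [P1→C gives 9>3; P3→Z gives 6>4]
(A,P,Y): not NE [P1→B gives 4>1; P3→Z gives 6>2]
(A,P,Z): not NE [P2→R gives 9>6]
(A,P,W): not NE [P1→C gives 8>0; P3→Z gives 6>1]
(A,Q,X): not NE [P1→C gives 4>2; P2→R gives 2>1; P3→W gives 8>7]
(A,Q,Y): not NE [P1→B gives 7>2; P2→R gives 2>0; P3→W gives 8>1]
(A,Q,Z): not NE [P1→B gives 4>0; P2→R gives 9>6; P3→W gives 8>4]
(A,Q,W): not NE [P2→R gives 5>1]
(A,R,X): not NE [P1→B gives 9>2; P3→Z gives 9>5]
(A,R,Y): not NE [P1→B gives 9>7; P3→Z gives 9>7]
(A,R,Z): not NE [P1→C gives 9>4]
(A,R,W): not NE [P3→Z gives 9>0]
(B,P,X): not NE [P1→C gives 9>2; P2→Q gives 6>5; P3→Z gives 8>6]
(B,P,Y): not NE [P2→Q gives 9>3]
(B,P,Z): not NE [P1→A gives 8>7]
(B,P,W): not NE [P1→C gives 8>7; P2→R gives 4>2; P3→Z gives 8>1]
(B,Q,X): not NE [P1→C gives 4>1; P3→W gives 9>3]
(B,Q,Y): not NE [P3→W gives 9>7]
(B,Q,Z): not NE [P2→P gives 5>2; P3→W gives 9>6]
(B,Q,W): not NE [P1→A gives 7>0; P2→R gives 4>1]
(B,R,X): not NE [P2→Q gives 6>0; P3→Y gives 9>1]
(B,R,Y): not NE [P2→Q gives 9>6]
(B,R,Z): not NE [P1→C gives 9>3; P2→P gives 5>4; P3→Y gives 9>2]
(B,R,W): not NE [P3→Y gives 9>7]
(C,P,X): not NE [P2→R gives 8>6; P3→Z gives 9>7]
(C,P,Y): not NE [P1→B gives 4>2; P2→Q gives 9>2; P3→Z gives 9>2]
(C,P,Z): not NE [P1→A gives 8>5]
(C,P,W): not NE [P3→Z gives 9>7]
(C,Q,X): not NE [P2→R gives 8>7; P3→Y gives 9>8]
(C,Q,Y): not NE [P1→B gives 7>0]
(C,Q,Z): not NE [P1→B gives 4>2; P2→R gives 7>0; P3→Y gives 9>8]
(C,Q,W): not NE [P1→A gives 7>1; P2→P gives 8>0; P3→Y gives 9>5]
(C,R,X): not NE [P1→B gives 9>8; P3→W gives 9>1]
(C,R,Y): not NE [P1→B gives 9>2; P2→Q gives 9>3; P3→W gives 9>8]
(C,R,Z): not NE [P3→W gives 9>4]
(C,R,W): not NE [P1→B gives 5>4; P2→P gives 8>5]

PSNE: ∅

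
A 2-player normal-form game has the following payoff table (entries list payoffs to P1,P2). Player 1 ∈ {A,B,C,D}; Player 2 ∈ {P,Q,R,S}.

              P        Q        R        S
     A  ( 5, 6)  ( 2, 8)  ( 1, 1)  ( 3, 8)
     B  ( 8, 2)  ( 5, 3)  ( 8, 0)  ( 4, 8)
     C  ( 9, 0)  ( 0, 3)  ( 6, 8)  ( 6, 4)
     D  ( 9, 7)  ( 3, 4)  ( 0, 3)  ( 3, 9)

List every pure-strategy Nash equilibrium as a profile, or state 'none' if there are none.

(A,P): not NE [P1→D gives 9>5; P2→S gives 8>6]
(A,Q): not NE [P1→B gives 5>2]
(A,R): not NE [P1→B gives 8>1; P2→S gives 8>1]
(A,S): not NE [P1→C gives 6>3]
(B,P): not NE [P1→D gives 9>8; P2→S gives 8>2]
(B,Q): not NE [P2→S gives 8>3]
(B,R): not NE [P2→S gives 8>0]
(B,S): not NE [P1→C gives 6>4]
(C,P): not NE [P2→R gives 8>0]
(C,Q): not NE [P1→B gives 5>0; P2→R gives 8>3]
(C,R): not NE [P1→B gives 8>6]
(C,S): not NE [P2→R gives 8>4]
(D,P): not NE [P2→S gives 9>7]
(D,Q): not NE [P1→B gives 5>3; P2→S gives 9>4]
(D,R): not NE [P1→B gives 8>0; P2→S gives 9>3]
(D,S): not NE [P1→C gives 6>3]

Equilibria: none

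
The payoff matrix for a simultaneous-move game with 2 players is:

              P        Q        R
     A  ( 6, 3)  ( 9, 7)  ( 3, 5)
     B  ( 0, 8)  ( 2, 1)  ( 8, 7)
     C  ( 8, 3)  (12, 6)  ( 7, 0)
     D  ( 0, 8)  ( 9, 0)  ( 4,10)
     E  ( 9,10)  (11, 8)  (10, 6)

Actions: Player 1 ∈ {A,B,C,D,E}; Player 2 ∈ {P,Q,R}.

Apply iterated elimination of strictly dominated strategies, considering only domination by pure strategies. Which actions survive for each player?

P1 drop A (C beats it: P:8>6 Q:12>9 R:7>3)
P1 drop B (E beats it: P:9>0 Q:11>2 R:10>8)
P1 drop D (C beats it: P:8>0 Q:12>9 R:7>4)
P2 drop R (P beats it: C:3>0 E:10>6)
P1→{C,E} P2→{P,Q}

IESDS → P1:{C,E} P2:{P,Q}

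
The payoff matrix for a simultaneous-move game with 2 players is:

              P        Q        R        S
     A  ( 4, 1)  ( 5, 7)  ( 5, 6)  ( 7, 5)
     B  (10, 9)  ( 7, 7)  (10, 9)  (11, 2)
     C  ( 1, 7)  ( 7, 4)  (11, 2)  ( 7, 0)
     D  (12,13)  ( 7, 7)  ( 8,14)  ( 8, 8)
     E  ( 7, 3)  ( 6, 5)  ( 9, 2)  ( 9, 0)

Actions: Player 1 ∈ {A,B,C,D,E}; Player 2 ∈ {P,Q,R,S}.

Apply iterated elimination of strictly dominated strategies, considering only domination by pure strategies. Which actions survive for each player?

Remaining: P1:{B,C,D} P2:{P,R}

P1 drop A (B beats it: P:10>4 Q:7>5 R:10>5 S:11>7)
P1 drop E (B beats it: P:10>7 Q:7>6 R:10>9 S:11>9)
P2 drop Q (P beats it: B:9>7 C:7>4 D:13>7)
P2 drop S (P beats it: B:9>2 C:7>0 D:13>8)
P1→{B,C,D} P2→{P,R}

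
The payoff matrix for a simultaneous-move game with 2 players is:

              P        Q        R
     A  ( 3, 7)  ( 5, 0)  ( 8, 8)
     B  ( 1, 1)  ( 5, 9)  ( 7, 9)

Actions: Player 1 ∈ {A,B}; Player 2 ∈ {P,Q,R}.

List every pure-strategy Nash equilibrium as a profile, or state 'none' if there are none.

PSNE = {(A,R), (B,Q)}

(A,P): not NE [P2→R gives 8>7]
(A,Q): not NE [P2→R gives 8>0]
(A,R): NE
(B,P): not NE [P1→A gives 3>1; P2→R gives 9>1]
(B,Q): NE
(B,R): not NE [P1→A gives 8>7]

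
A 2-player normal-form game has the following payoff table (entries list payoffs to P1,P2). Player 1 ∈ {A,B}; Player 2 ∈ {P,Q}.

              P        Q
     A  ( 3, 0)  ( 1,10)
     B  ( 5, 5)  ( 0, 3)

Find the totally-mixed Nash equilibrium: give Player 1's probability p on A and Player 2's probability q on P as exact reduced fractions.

P1 mixes 1/6 on A; P2 mixes 1/3 on P

P1 indiff ⇒ q·3+(1-q)·1 = q·5+(1-q)·0 ⇒ q(-2) = (1-q)(-1) ⇒ q = 1/3
P2 indiff ⇒ p·0+(1-p)·5 = p·10+(1-p)·3 ⇒ p(-10) = (1-p)(-2) ⇒ p = 1/6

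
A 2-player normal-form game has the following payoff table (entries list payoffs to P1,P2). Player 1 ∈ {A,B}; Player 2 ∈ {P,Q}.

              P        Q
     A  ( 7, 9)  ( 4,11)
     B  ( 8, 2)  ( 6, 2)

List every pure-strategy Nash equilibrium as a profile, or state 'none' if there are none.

(A,P): not NE [P1→B gives 8>7; P2→Q gives 11>9]
(A,Q): not NE [P1→B gives 6>4]
(B,P): NE
(B,Q): NE

Nash profiles: (B,P), (B,Q)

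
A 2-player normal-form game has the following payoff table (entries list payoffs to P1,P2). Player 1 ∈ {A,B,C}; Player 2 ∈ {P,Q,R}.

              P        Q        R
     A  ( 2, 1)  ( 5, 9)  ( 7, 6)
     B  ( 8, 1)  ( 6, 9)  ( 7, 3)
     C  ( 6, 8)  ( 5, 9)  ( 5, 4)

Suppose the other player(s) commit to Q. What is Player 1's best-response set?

u_1(A vs Q) = 5
u_1(B vs Q) = 6
u_1(C vs Q) = 5
max payoff 6 at {B}

BR_1 = {B}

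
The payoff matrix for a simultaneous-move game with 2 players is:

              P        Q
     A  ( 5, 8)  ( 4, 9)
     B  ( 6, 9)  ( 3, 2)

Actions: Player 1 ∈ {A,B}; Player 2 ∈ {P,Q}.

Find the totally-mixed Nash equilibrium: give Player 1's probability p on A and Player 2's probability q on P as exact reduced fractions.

P1 indiff ⇒ q·5+(1-q)·4 = q·6+(1-q)·3 ⇒ q(-1) = (1-q)(-1) ⇒ q = 1/2
P2 indiff ⇒ p·8+(1-p)·9 = p·9+(1-p)·2 ⇒ p(-1) = (1-p)(-7) ⇒ p = 7/8

(p,q) = (7/8, 1/2)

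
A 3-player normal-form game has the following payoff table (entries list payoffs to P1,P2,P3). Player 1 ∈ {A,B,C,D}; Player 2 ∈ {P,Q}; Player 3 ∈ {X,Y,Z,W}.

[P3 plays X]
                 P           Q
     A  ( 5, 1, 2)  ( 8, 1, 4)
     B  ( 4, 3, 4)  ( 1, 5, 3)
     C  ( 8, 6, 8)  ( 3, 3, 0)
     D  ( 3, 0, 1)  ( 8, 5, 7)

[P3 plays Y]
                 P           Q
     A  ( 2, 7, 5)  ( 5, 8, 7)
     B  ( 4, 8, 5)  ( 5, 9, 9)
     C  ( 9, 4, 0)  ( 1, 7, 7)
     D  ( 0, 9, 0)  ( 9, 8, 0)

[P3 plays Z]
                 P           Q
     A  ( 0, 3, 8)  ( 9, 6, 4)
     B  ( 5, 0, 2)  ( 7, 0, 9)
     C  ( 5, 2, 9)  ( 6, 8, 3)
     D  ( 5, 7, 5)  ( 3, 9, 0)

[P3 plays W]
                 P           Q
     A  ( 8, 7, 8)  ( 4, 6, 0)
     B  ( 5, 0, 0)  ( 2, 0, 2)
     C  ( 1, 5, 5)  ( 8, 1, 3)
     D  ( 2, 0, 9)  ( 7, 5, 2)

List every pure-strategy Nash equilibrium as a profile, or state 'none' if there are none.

(A,P,X): not NE [P1→C gives 8>5; P3→W gives 8>2]
(A,P,Y): not NE [P1→C gives 9>2; P2→Q gives 8>7; P3→W gives 8>5]
(A,P,Z): not NE [P1→D gives 5>0; P2→Q gives 6>3]
(A,P,W): NE
(A,Q,X): not NE [P3→Y gives 7>4]
(A,Q,Y): not NE [P1→D gives 9>5]
(A,Q,Z): not NE [P3→Y gives 7>4]
(A,Q,W): not NE [P1→C gives 8>4; P2→P gives 7>6; P3→Y gives 7>0]
(B,P,X): not NE [P1→C gives 8>4; P2→Q gives 5>3; P3→Y gives 5>4]
(B,P,Y): not NE [P1→C gives 9>4; P2→Q gives 9>8]
(B,P,Z): not NE [P3→Y gives 5>2]
(B,P,W): not NE [P1→A gives 8>5; P3→Y gives 5>0]
(B,Q,X): not NE [P1→D gives 8>1; P3→Z gives 9>3]
(B,Q,Y): not NE [P1→D gives 9>5]
(B,Q,Z): not NE [P1→A gives 9>7]
(B,Q,W): not NE [P1→C gives 8>2; P3→Z gives 9>2]
(C,P,X): not NE [P3→Z gives 9>8]
(C,P,Y): not NE [P2→Q gives 7>4; P3→Z gives 9>0]
(C,P,Z): not NE [P2→Q gives 8>2]
(C,P,W): not NE [P1→A gives 8>1; P3→Z gives 9>5]
(C,Q,X): not NE [P1→D gives 8>3; P2→P gives 6>3; P3→Y gives 7>0]
(C,Q,Y): not NE [P1→D gives 9>1]
(C,Q,Z): not NE [P1→A gives 9>6; P3→Y gives 7>3]
(C,Q,W): not NE [P2→P gives 5>1; P3→Y gives 7>3]
(D,P,X): not NE [P1→C gives 8>3; P2→Q gives 5>0; P3→W gives 9>1]
(D,P,Y): not NE [P1→C gives 9>0; P3→W gives 9>0]
(D,P,Z): not NE [P2→Q gives 9>7; P3→W gives 9>5]
(D,P,W): not NE [P1→A gives 8>2; P2→Q gives 5>0]
(D,Q,X): NE
(D,Q,Y): not NE [P2→P gives 9>8; P3→X gives 7>0]
(D,Q,Z): not NE [P1→A gives 9>3; P3→X gives 7>0]
(D,Q,W): not NE [P1→C gives 8>7; P3→X gives 7>2]

NE set: (A,P,W), (D,Q,X)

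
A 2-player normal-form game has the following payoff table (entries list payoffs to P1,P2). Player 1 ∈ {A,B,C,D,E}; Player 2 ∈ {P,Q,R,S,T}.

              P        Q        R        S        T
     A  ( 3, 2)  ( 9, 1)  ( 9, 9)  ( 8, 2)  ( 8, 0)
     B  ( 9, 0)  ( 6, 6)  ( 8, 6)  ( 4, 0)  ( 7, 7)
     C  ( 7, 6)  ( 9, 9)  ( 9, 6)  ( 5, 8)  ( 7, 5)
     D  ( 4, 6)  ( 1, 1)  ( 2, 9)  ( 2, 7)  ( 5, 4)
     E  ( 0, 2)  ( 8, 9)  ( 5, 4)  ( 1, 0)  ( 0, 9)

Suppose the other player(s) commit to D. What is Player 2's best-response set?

argmax u_2 = {R}

u_2(P vs D) = 6
u_2(Q vs D) = 1
u_2(R vs D) = 9
u_2(S vs D) = 7
u_2(T vs D) = 4
max payoff 9 at {R}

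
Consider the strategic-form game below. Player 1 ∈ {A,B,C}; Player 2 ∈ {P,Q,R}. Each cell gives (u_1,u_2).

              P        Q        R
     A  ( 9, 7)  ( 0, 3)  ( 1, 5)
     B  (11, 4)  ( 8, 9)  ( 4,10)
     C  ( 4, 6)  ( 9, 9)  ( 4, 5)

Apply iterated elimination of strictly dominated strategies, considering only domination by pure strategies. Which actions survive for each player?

IESDS → P1:{B,C} P2:{Q,R}

P1 drop A (B beats it: P:11>9 Q:8>0 R:4>1)
P2 drop P (Q beats it: B:9>4 C:9>6)
P1→{B,C} P2→{Q,R}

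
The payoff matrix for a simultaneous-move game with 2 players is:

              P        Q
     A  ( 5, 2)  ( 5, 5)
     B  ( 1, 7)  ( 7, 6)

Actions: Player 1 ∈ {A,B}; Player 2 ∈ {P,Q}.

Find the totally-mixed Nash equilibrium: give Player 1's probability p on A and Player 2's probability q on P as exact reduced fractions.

P1 mixes 1/4 on A; P2 mixes 1/3 on P

P1 indiff ⇒ q·5+(1-q)·5 = q·1+(1-q)·7 ⇒ q(4) = (1-q)(2) ⇒ q = 1/3
P2 indiff ⇒ p·2+(1-p)·7 = p·5+(1-p)·6 ⇒ p(-3) = (1-p)(-1) ⇒ p = 1/4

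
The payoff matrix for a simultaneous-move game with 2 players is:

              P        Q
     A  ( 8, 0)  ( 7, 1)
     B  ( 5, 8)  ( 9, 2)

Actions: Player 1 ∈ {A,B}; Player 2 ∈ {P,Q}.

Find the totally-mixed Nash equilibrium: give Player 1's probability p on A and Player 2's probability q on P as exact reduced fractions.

p=6/7, q=2/5

P1 indiff ⇒ q·8+(1-q)·7 = q·5+(1-q)·9 ⇒ q(3) = (1-q)(2) ⇒ q = 2/5
P2 indiff ⇒ p·0+(1-p)·8 = p·1+(1-p)·2 ⇒ p(-1) = (1-p)(-6) ⇒ p = 6/7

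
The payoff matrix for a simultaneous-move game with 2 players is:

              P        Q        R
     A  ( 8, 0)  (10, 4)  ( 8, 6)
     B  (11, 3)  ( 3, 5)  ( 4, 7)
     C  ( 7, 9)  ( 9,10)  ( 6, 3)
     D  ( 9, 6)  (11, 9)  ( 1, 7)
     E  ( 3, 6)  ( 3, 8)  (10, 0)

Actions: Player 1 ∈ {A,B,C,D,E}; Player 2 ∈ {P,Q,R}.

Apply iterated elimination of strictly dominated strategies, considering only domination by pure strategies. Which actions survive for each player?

P1 drop C (A beats it: P:8>7 Q:10>9 R:8>6)
P2 drop P (Q beats it: A:4>0 B:5>3 D:9>6 E:8>6)
P1 drop B (A beats it: Q:10>3 R:8>4)
P1→{A,D,E} P2→{Q,R}

Survivors P1:{A,D,E} P2:{Q,R}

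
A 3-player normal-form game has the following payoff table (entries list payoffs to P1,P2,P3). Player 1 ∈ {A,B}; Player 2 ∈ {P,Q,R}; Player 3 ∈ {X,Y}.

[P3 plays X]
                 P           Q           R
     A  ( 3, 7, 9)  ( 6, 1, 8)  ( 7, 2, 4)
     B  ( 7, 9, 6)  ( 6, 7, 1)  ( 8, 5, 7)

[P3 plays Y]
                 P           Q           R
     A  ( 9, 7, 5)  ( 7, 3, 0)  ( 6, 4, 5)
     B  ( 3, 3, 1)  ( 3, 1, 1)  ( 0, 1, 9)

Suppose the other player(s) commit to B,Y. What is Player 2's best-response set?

u_2(P vs B,Y) = 3
u_2(Q vs B,Y) = 1
u_2(R vs B,Y) = 1
max payoff 3 at {P}

argmax u_2 = {P}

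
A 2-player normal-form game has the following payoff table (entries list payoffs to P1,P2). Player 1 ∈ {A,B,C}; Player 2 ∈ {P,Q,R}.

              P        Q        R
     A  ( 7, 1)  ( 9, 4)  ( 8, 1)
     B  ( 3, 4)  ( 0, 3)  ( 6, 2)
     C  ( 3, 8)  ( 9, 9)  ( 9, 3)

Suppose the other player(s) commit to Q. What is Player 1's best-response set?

P1 best: {A,C}

u_1(A vs Q) = 9
u_1(B vs Q) = 0
u_1(C vs Q) = 9
max payoff 9 at {A,C}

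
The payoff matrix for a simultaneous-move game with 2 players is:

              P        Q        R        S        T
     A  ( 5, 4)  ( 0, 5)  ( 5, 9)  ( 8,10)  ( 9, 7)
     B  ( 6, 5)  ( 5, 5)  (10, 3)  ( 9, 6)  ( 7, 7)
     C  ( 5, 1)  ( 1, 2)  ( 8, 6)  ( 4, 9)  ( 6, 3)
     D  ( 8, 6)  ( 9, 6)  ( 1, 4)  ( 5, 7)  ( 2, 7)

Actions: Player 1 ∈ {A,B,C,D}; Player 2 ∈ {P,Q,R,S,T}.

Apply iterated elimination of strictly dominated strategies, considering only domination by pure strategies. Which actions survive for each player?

Remaining: P1:{A,B} P2:{S,T}

P1 drop C (B beats it: P:6>5 Q:5>1 R:10>8 S:9>4 T:7>6)
P2 drop P (S beats it: A:10>4 B:6>5 D:7>6)
P2 drop Q (S beats it: A:10>5 B:6>5 D:7>6)
P1 drop D (A beats it: R:5>1 S:8>5 T:9>2)
P2 drop R (S beats it: A:10>9 B:6>3)
P1→{A,B} P2→{S,T}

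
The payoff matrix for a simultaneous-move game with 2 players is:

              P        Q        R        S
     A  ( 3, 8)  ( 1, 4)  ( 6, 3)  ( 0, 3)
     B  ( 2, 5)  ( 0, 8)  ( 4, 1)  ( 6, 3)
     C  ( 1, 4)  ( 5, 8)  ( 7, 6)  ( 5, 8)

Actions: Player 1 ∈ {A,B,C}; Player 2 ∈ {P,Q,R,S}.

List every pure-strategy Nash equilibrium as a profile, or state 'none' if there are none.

NE set: (A,P), (C,Q)

(A,P): NE
(A,Q): not NE [P1→C gives 5>1; P2→P gives 8>4]
(A,R): not NE [P1→C gives 7>6; P2→P gives 8>3]
(A,S): not NE [P1→B gives 6>0; P2→P gives 8>3]
(B,P): not NE [P1→A gives 3>2; P2→Q gives 8>5]
(B,Q): not NE [P1→C gives 5>0]
(B,R): not NE [P1→C gives 7>4; P2→Q gives 8>1]
(B,S): not NE [P2→Q gives 8>3]
(C,P): not NE [P1→A gives 3>1; P2→S gives 8>4]
(C,Q): NE
(C,R): not NE [P2→S gives 8>6]
(C,S): not NE [P1→B gives 6>5]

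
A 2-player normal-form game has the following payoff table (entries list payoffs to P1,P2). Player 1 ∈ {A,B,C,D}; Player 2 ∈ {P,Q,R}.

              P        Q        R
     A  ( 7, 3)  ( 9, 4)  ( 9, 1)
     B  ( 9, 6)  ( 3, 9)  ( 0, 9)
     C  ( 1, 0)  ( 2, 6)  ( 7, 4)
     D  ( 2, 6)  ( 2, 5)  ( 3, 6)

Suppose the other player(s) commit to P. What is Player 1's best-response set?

u_1(A vs P) = 7
u_1(B vs P) = 9
u_1(C vs P) = 1
u_1(D vs P) = 2
max payoff 9 at {B}

BR_1 = {B}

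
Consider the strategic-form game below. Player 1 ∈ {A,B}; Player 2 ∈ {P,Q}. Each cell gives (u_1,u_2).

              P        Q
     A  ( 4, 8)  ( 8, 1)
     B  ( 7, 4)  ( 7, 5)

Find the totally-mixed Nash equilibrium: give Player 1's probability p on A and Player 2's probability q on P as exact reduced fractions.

p=1/8, q=1/4

P1 indiff ⇒ q·4+(1-q)·8 = q·7+(1-q)·7 ⇒ q(-3) = (1-q)(-1) ⇒ q = 1/4
P2 indiff ⇒ p·8+(1-p)·4 = p·1+(1-p)·5 ⇒ p(7) = (1-p)(1) ⇒ p = 1/8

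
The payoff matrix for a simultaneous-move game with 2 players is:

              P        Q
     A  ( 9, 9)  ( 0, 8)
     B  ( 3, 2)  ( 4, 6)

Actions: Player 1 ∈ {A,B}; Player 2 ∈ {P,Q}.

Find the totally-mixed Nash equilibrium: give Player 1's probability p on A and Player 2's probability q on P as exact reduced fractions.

P1 mixes 4/5 on A; P2 mixes 2/5 on P

P1 indiff ⇒ q·9+(1-q)·0 = q·3+(1-q)·4 ⇒ q(6) = (1-q)(4) ⇒ q = 2/5
P2 indiff ⇒ p·9+(1-p)·2 = p·8+(1-p)·6 ⇒ p(1) = (1-p)(4) ⇒ p = 4/5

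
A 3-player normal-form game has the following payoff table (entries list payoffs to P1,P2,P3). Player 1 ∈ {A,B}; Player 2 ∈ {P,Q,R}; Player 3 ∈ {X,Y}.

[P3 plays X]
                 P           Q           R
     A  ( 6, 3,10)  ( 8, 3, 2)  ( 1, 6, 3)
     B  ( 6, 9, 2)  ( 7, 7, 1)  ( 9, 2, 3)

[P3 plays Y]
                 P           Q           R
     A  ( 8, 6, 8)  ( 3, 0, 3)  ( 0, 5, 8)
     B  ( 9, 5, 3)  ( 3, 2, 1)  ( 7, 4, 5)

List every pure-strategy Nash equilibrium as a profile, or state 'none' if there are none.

(A,P,X): not NE [P2→R gives 6>3]
(A,P,Y): not NE [P1→B gives 9>8; P3→X gives 10>8]
(A,Q,X): not NE [P2→R gives 6>3; P3→Y gives 3>2]
(A,Q,Y): not NE [P2→P gives 6>0]
(A,R,X): not NE [P1→B gives 9>1; P3→Y gives 8>3]
(A,R,Y): not NE [P1→B gives 7>0; P2→P gives 6>5]
(B,P,X): not NE [P3→Y gives 3>2]
(B,P,Y): NE
(B,Q,X): not NE [P1→A gives 8>7; P2→P gives 9>7]
(B,Q,Y): not NE [P2→P gives 5>2]
(B,R,X): not NE [P2→P gives 9>2; P3→Y gives 5>3]
(B,R,Y): not NE [P2→P gives 5>4]

PSNE = {(B,P,Y)}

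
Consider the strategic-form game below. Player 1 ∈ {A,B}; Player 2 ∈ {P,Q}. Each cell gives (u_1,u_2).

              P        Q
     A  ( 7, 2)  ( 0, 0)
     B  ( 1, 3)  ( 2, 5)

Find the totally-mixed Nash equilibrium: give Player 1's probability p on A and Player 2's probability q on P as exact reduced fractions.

P1 indiff ⇒ q·7+(1-q)·0 = q·1+(1-q)·2 ⇒ q(6) = (1-q)(2) ⇒ q = 1/4
P2 indiff ⇒ p·2+(1-p)·3 = p·0+(1-p)·5 ⇒ p(2) = (1-p)(2) ⇒ p = 1/2

(p,q) = (1/2, 1/4)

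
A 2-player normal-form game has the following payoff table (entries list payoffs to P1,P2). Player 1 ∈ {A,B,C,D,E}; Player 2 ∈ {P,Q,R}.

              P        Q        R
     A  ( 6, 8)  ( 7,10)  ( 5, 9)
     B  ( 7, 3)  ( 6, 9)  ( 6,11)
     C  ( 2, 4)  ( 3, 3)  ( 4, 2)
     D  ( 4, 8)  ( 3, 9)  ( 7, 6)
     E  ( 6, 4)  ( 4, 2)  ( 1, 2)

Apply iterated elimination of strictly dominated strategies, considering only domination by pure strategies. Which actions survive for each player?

P1 drop C (A beats it: P:6>2 Q:7>3 R:5>4)
P1 drop E (B beats it: P:7>6 Q:6>4 R:6>1)
P2 drop P (Q beats it: A:10>8 B:9>3 D:9>8)
P1→{A,B,D} P2→{Q,R}

IESDS → P1:{A,B,D} P2:{Q,R}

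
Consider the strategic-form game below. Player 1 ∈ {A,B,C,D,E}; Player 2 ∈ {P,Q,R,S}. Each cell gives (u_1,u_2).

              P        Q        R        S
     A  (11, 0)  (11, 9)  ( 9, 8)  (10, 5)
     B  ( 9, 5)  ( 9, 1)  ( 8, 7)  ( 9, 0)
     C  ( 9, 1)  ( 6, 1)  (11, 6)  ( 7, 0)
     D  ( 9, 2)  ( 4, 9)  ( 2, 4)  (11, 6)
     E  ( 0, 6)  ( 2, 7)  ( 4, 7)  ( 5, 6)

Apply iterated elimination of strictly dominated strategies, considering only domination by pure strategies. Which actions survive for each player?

P1 drop B (A beats it: P:11>9 Q:11>9 R:9>8 S:10>9)
P1 drop E (A beats it: P:11>0 Q:11>2 R:9>4 S:10>5)
P2 drop P (R beats it: A:8>0 C:6>1 D:4>2)
P2 drop S (Q beats it: A:9>5 C:1>0 D:9>6)
P1 drop D (A beats it: Q:11>4 R:9>2)
P1→{A,C} P2→{Q,R}

IESDS → P1:{A,C} P2:{Q,R}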